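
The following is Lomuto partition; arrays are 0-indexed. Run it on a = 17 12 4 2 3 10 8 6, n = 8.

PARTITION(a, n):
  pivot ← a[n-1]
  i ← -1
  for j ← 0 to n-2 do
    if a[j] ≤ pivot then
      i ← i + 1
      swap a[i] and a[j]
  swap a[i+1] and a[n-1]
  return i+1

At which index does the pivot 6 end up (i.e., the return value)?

pivot = a[7] = 6; i = -1
j=0: a[0]=17 > 6 → no swap
j=1: a[1]=12 > 6 → no swap
j=2: a[2]=4 ≤ 6 → i=0, swap a[0],a[2] → 4 12 17 2 3 10 8 6
j=3: a[3]=2 ≤ 6 → i=1, swap a[1],a[3] → 4 2 17 12 3 10 8 6
j=4: a[4]=3 ≤ 6 → i=2, swap a[2],a[4] → 4 2 3 12 17 10 8 6
j=5: a[5]=10 > 6 → no swap
j=6: a[6]=8 > 6 → no swap
final swap a[3],a[7] → 4 2 3 6 17 10 8 12; return 3

3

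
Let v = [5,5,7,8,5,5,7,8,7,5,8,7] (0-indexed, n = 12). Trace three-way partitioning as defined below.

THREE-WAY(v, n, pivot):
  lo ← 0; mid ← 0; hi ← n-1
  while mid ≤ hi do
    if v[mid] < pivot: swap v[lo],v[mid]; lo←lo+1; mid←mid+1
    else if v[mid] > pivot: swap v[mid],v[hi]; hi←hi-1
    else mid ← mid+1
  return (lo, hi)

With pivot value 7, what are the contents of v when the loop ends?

pivot = 7; lo=0, mid=0, hi=11
v[mid]=5<7: swap v[0],v[0]; lo=1,mid=1 → [5,5,7,8,5,5,7,8,7,5,8,7]
v[mid]=5<7: swap v[1],v[1]; lo=2,mid=2 → [5,5,7,8,5,5,7,8,7,5,8,7]
v[mid]=7=7: mid=3
v[mid]=8>7: swap v[3],v[11]; hi=10 → [5,5,7,7,5,5,7,8,7,5,8,8]
v[mid]=7=7: mid=4
v[mid]=5<7: swap v[2],v[4]; lo=3,mid=5 → [5,5,5,7,7,5,7,8,7,5,8,8]
v[mid]=5<7: swap v[3],v[5]; lo=4,mid=6 → [5,5,5,5,7,7,7,8,7,5,8,8]
v[mid]=7=7: mid=7
v[mid]=8>7: swap v[7],v[10]; hi=9 → [5,5,5,5,7,7,7,8,7,5,8,8]
v[mid]=8>7: swap v[7],v[9]; hi=8 → [5,5,5,5,7,7,7,5,7,8,8,8]
v[mid]=5<7: swap v[4],v[7]; lo=5,mid=8 → [5,5,5,5,5,7,7,7,7,8,8,8]
v[mid]=7=7: mid=9
end: lo=5, hi=8; v = [5,5,5,5,5,7,7,7,7,8,8,8]

[5,5,5,5,5,7,7,7,7,8,8,8]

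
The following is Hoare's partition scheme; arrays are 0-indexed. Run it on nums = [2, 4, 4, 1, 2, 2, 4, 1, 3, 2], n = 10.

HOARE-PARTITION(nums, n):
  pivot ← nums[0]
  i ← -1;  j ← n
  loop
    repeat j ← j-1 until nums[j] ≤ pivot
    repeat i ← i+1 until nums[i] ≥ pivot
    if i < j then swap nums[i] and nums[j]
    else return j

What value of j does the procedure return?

pivot=2
j stops at 9 (2), i stops at 0 (2); swap ⇒ [2, 4, 4, 1, 2, 2, 4, 1, 3, 2]
j stops at 7 (1), i stops at 1 (4); swap ⇒ [2, 1, 4, 1, 2, 2, 4, 4, 3, 2]
j stops at 5 (2), i stops at 2 (4); swap ⇒ [2, 1, 2, 1, 2, 4, 4, 4, 3, 2]
j stops at 4, i stops at 4; i≥j ⇒ return 4. nums=[2, 1, 2, 1, 2, 4, 4, 4, 3, 2]

4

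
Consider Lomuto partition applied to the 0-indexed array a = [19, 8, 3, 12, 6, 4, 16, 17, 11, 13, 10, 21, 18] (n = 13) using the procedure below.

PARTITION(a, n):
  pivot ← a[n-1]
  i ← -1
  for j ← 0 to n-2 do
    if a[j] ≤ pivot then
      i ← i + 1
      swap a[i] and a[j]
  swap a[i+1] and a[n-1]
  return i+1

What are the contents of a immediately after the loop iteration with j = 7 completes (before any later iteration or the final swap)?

pivot=18, i=-1
j=0: 19>18, skip
j=1: 8≤18, i=0, swap(0,1) ⇒ [8, 19, 3, 12, 6, 4, 16, 17, 11, 13, 10, 21, 18]
j=2: 3≤18, i=1, swap(1,2) ⇒ [8, 3, 19, 12, 6, 4, 16, 17, 11, 13, 10, 21, 18]
j=3: 12≤18, i=2, swap(2,3) ⇒ [8, 3, 12, 19, 6, 4, 16, 17, 11, 13, 10, 21, 18]
j=4: 6≤18, i=3, swap(3,4) ⇒ [8, 3, 12, 6, 19, 4, 16, 17, 11, 13, 10, 21, 18]
j=5: 4≤18, i=4, swap(4,5) ⇒ [8, 3, 12, 6, 4, 19, 16, 17, 11, 13, 10, 21, 18]
j=6: 16≤18, i=5, swap(5,6) ⇒ [8, 3, 12, 6, 4, 16, 19, 17, 11, 13, 10, 21, 18]
j=7: 17≤18, i=6, swap(6,7) ⇒ [8, 3, 12, 6, 4, 16, 17, 19, 11, 13, 10, 21, 18]
(after j=7) a = [8, 3, 12, 6, 4, 16, 17, 19, 11, 13, 10, 21, 18]

[8, 3, 12, 6, 4, 16, 17, 19, 11, 13, 10, 21, 18]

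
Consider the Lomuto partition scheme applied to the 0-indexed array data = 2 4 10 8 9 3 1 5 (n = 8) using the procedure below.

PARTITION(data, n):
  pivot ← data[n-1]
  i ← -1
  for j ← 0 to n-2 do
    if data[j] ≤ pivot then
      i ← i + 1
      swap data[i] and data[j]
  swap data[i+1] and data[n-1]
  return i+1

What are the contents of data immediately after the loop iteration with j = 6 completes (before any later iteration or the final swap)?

2 4 3 1 9 10 8 5

pivot = data[7] = 5; i = -1
j=0: data[0]=2 ≤ 5 → i=0, swap data[0],data[0] (no change) → 2 4 10 8 9 3 1 5
j=1: data[1]=4 ≤ 5 → i=1, swap data[1],data[1] (no change) → 2 4 10 8 9 3 1 5
j=2: data[2]=10 > 5 → no swap
j=3: data[3]=8 > 5 → no swap
j=4: data[4]=9 > 5 → no swap
j=5: data[5]=3 ≤ 5 → i=2, swap data[2],data[5] → 2 4 3 8 9 10 1 5
j=6: data[6]=1 ≤ 5 → i=3, swap data[3],data[6] → 2 4 3 1 9 10 8 5
(after j=6) data = 2 4 3 1 9 10 8 5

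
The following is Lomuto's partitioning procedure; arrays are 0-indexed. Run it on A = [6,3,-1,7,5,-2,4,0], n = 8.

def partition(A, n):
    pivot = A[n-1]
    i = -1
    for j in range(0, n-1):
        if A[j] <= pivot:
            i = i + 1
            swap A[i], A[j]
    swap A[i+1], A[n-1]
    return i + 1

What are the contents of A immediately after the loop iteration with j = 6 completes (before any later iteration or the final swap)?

pivot = A[7] = 0; i = -1
j=0: A[0]=6 > 0 → no swap
j=1: A[1]=3 > 0 → no swap
j=2: A[2]=-1 ≤ 0 → i=0, swap A[0],A[2] → [-1,3,6,7,5,-2,4,0]
j=3: A[3]=7 > 0 → no swap
j=4: A[4]=5 > 0 → no swap
j=5: A[5]=-2 ≤ 0 → i=1, swap A[1],A[5] → [-1,-2,6,7,5,3,4,0]
j=6: A[6]=4 > 0 → no swap
(after j=6) A = [-1,-2,6,7,5,3,4,0]

[-1,-2,6,7,5,3,4,0]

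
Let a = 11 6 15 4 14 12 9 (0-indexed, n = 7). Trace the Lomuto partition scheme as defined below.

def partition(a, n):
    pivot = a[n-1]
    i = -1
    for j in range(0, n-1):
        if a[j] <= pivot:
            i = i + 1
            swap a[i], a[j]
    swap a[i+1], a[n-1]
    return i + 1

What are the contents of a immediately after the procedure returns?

6 4 9 11 14 12 15

pivot = a[6] = 9; i = -1
j=0: a[0]=11 > 9 → no swap
j=1: a[1]=6 ≤ 9 → i=0, swap a[0],a[1] → 6 11 15 4 14 12 9
j=2: a[2]=15 > 9 → no swap
j=3: a[3]=4 ≤ 9 → i=1, swap a[1],a[3] → 6 4 15 11 14 12 9
j=4: a[4]=14 > 9 → no swap
j=5: a[5]=12 > 9 → no swap
final swap a[2],a[6] → 6 4 9 11 14 12 15; return 2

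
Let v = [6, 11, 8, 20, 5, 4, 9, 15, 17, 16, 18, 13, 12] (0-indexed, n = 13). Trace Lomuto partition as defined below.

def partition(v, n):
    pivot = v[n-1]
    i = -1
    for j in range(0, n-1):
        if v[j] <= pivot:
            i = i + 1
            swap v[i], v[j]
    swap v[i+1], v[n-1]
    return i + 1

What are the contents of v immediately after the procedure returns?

pivot = v[12] = 12; i = -1
j=0: v[0]=6 ≤ 12 → i=0, swap v[0],v[0] (no change) → [6, 11, 8, 20, 5, 4, 9, 15, 17, 16, 18, 13, 12]
j=1: v[1]=11 ≤ 12 → i=1, swap v[1],v[1] (no change) → [6, 11, 8, 20, 5, 4, 9, 15, 17, 16, 18, 13, 12]
j=2: v[2]=8 ≤ 12 → i=2, swap v[2],v[2] (no change) → [6, 11, 8, 20, 5, 4, 9, 15, 17, 16, 18, 13, 12]
j=3: v[3]=20 > 12 → no swap
j=4: v[4]=5 ≤ 12 → i=3, swap v[3],v[4] → [6, 11, 8, 5, 20, 4, 9, 15, 17, 16, 18, 13, 12]
j=5: v[5]=4 ≤ 12 → i=4, swap v[4],v[5] → [6, 11, 8, 5, 4, 20, 9, 15, 17, 16, 18, 13, 12]
j=6: v[6]=9 ≤ 12 → i=5, swap v[5],v[6] → [6, 11, 8, 5, 4, 9, 20, 15, 17, 16, 18, 13, 12]
j=7: v[7]=15 > 12 → no swap
j=8: v[8]=17 > 12 → no swap
j=9: v[9]=16 > 12 → no swap
j=10: v[10]=18 > 12 → no swap
j=11: v[11]=13 > 12 → no swap
final swap v[6],v[12] → [6, 11, 8, 5, 4, 9, 12, 15, 17, 16, 18, 13, 20]; return 6

[6, 11, 8, 5, 4, 9, 12, 15, 17, 16, 18, 13, 20]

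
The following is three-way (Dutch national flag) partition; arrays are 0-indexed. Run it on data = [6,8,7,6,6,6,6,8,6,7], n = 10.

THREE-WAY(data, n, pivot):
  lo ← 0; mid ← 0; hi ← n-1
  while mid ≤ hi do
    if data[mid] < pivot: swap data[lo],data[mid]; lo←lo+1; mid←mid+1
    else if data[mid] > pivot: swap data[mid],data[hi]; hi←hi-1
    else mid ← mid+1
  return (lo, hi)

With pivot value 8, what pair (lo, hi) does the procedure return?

lo=0 mid=0 hi=9
6<8: swap(0,0), lo=1 mid=1 ⇒ [6,8,7,6,6,6,6,8,6,7]
8=8: mid=2
7<8: swap(1,2), lo=2 mid=3 ⇒ [6,7,8,6,6,6,6,8,6,7]
6<8: swap(2,3), lo=3 mid=4 ⇒ [6,7,6,8,6,6,6,8,6,7]
6<8: swap(3,4), lo=4 mid=5 ⇒ [6,7,6,6,8,6,6,8,6,7]
6<8: swap(4,5), lo=5 mid=6 ⇒ [6,7,6,6,6,8,6,8,6,7]
6<8: swap(5,6), lo=6 mid=7 ⇒ [6,7,6,6,6,6,8,8,6,7]
8=8: mid=8
6<8: swap(6,8), lo=7 mid=9 ⇒ [6,7,6,6,6,6,6,8,8,7]
7<8: swap(7,9), lo=8 mid=10 ⇒ [6,7,6,6,6,6,6,7,8,8]
done. lo=8 hi=9; data=[6,7,6,6,6,6,6,7,8,8]

(8, 9)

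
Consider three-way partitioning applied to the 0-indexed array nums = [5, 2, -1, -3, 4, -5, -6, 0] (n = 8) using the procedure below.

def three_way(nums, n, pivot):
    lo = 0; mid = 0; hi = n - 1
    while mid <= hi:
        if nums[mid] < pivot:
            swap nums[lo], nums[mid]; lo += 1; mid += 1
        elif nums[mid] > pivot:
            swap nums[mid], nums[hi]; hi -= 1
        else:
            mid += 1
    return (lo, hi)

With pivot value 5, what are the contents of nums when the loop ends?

lo=0 mid=0 hi=7
5=5: mid=1
2<5: swap(0,1), lo=1 mid=2 ⇒ [2, 5, -1, -3, 4, -5, -6, 0]
-1<5: swap(1,2), lo=2 mid=3 ⇒ [2, -1, 5, -3, 4, -5, -6, 0]
-3<5: swap(2,3), lo=3 mid=4 ⇒ [2, -1, -3, 5, 4, -5, -6, 0]
4<5: swap(3,4), lo=4 mid=5 ⇒ [2, -1, -3, 4, 5, -5, -6, 0]
-5<5: swap(4,5), lo=5 mid=6 ⇒ [2, -1, -3, 4, -5, 5, -6, 0]
-6<5: swap(5,6), lo=6 mid=7 ⇒ [2, -1, -3, 4, -5, -6, 5, 0]
0<5: swap(6,7), lo=7 mid=8 ⇒ [2, -1, -3, 4, -5, -6, 0, 5]
done. lo=7 hi=7; nums=[2, -1, -3, 4, -5, -6, 0, 5]

[2, -1, -3, 4, -5, -6, 0, 5]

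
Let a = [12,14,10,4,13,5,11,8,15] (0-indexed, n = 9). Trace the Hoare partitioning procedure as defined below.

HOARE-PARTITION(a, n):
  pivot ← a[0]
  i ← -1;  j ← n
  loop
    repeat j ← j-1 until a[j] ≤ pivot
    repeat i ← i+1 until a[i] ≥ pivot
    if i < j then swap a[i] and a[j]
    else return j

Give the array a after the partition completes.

pivot=12
j stops at 7 (8), i stops at 0 (12); swap ⇒ [8,14,10,4,13,5,11,12,15]
j stops at 6 (11), i stops at 1 (14); swap ⇒ [8,11,10,4,13,5,14,12,15]
j stops at 5 (5), i stops at 4 (13); swap ⇒ [8,11,10,4,5,13,14,12,15]
j stops at 4, i stops at 5; i≥j ⇒ return 4. a=[8,11,10,4,5,13,14,12,15]

[8,11,10,4,5,13,14,12,15]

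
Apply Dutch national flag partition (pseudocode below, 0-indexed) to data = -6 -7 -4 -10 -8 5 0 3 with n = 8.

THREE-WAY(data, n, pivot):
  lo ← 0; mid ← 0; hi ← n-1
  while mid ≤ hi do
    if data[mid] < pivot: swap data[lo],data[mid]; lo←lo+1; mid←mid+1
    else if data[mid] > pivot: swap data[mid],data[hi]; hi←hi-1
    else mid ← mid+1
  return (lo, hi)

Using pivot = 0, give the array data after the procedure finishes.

pivot = 0; lo=0, mid=0, hi=7
data[mid]=-6<0: swap data[0],data[0]; lo=1,mid=1 → -6 -7 -4 -10 -8 5 0 3
data[mid]=-7<0: swap data[1],data[1]; lo=2,mid=2 → -6 -7 -4 -10 -8 5 0 3
data[mid]=-4<0: swap data[2],data[2]; lo=3,mid=3 → -6 -7 -4 -10 -8 5 0 3
data[mid]=-10<0: swap data[3],data[3]; lo=4,mid=4 → -6 -7 -4 -10 -8 5 0 3
data[mid]=-8<0: swap data[4],data[4]; lo=5,mid=5 → -6 -7 -4 -10 -8 5 0 3
data[mid]=5>0: swap data[5],data[7]; hi=6 → -6 -7 -4 -10 -8 3 0 5
data[mid]=3>0: swap data[5],data[6]; hi=5 → -6 -7 -4 -10 -8 0 3 5
data[mid]=0=0: mid=6
end: lo=5, hi=5; data = -6 -7 -4 -10 -8 0 3 5

-6 -7 -4 -10 -8 0 3 5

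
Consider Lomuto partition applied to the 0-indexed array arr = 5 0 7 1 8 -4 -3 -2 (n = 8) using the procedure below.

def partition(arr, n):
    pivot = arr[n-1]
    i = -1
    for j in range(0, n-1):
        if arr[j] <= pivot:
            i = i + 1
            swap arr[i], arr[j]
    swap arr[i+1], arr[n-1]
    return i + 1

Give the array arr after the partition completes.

pivot = arr[7] = -2; i = -1
j=0: arr[0]=5 > -2 → no swap
j=1: arr[1]=0 > -2 → no swap
j=2: arr[2]=7 > -2 → no swap
j=3: arr[3]=1 > -2 → no swap
j=4: arr[4]=8 > -2 → no swap
j=5: arr[5]=-4 ≤ -2 → i=0, swap arr[0],arr[5] → -4 0 7 1 8 5 -3 -2
j=6: arr[6]=-3 ≤ -2 → i=1, swap arr[1],arr[6] → -4 -3 7 1 8 5 0 -2
final swap arr[2],arr[7] → -4 -3 -2 1 8 5 0 7; return 2

-4 -3 -2 1 8 5 0 7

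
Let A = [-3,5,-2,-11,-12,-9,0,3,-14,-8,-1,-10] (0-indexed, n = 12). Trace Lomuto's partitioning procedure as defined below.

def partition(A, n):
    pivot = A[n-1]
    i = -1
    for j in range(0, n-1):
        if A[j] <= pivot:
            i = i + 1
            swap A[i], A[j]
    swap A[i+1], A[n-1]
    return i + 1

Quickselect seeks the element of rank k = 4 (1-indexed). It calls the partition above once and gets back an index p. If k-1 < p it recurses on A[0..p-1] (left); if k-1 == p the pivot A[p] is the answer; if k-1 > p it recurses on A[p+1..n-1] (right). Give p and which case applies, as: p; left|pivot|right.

pivot=-10, i=-1
j=0: -3>-10, skip
j=1: 5>-10, skip
j=2: -2>-10, skip
j=3: -11≤-10, i=0, swap(0,3) ⇒ [-11,5,-2,-3,-12,-9,0,3,-14,-8,-1,-10]
j=4: -12≤-10, i=1, swap(1,4) ⇒ [-11,-12,-2,-3,5,-9,0,3,-14,-8,-1,-10]
j=5: -9>-10, skip
j=6: 0>-10, skip
j=7: 3>-10, skip
j=8: -14≤-10, i=2, swap(2,8) ⇒ [-11,-12,-14,-3,5,-9,0,3,-2,-8,-1,-10]
j=9: -8>-10, skip
j=10: -1>-10, skip
swap(3,11) ⇒ [-11,-12,-14,-10,5,-9,0,3,-2,-8,-1,-3]; return 3
p = 3; k-1 = 3 == 3 ⇒ pivot

3; pivot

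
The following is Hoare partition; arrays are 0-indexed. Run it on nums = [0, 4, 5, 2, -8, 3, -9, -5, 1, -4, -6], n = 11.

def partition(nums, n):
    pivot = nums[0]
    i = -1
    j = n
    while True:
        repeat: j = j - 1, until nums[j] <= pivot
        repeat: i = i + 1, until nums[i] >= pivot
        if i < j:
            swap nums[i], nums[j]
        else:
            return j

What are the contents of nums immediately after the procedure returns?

[-6, -4, -5, -9, -8, 3, 2, 5, 1, 4, 0]

pivot=0
j stops at 10 (-6), i stops at 0 (0); swap ⇒ [-6, 4, 5, 2, -8, 3, -9, -5, 1, -4, 0]
j stops at 9 (-4), i stops at 1 (4); swap ⇒ [-6, -4, 5, 2, -8, 3, -9, -5, 1, 4, 0]
j stops at 7 (-5), i stops at 2 (5); swap ⇒ [-6, -4, -5, 2, -8, 3, -9, 5, 1, 4, 0]
j stops at 6 (-9), i stops at 3 (2); swap ⇒ [-6, -4, -5, -9, -8, 3, 2, 5, 1, 4, 0]
j stops at 4, i stops at 5; i≥j ⇒ return 4. nums=[-6, -4, -5, -9, -8, 3, 2, 5, 1, 4, 0]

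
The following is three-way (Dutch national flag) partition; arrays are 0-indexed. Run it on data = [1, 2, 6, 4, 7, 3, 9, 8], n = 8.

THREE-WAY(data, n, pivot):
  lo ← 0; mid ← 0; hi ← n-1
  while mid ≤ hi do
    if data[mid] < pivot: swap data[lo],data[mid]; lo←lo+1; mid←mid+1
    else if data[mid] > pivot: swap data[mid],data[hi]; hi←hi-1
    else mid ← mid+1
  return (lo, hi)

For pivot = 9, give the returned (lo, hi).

lo=0 mid=0 hi=7
1<9: swap(0,0), lo=1 mid=1 ⇒ [1, 2, 6, 4, 7, 3, 9, 8]
2<9: swap(1,1), lo=2 mid=2 ⇒ [1, 2, 6, 4, 7, 3, 9, 8]
6<9: swap(2,2), lo=3 mid=3 ⇒ [1, 2, 6, 4, 7, 3, 9, 8]
4<9: swap(3,3), lo=4 mid=4 ⇒ [1, 2, 6, 4, 7, 3, 9, 8]
7<9: swap(4,4), lo=5 mid=5 ⇒ [1, 2, 6, 4, 7, 3, 9, 8]
3<9: swap(5,5), lo=6 mid=6 ⇒ [1, 2, 6, 4, 7, 3, 9, 8]
9=9: mid=7
8<9: swap(6,7), lo=7 mid=8 ⇒ [1, 2, 6, 4, 7, 3, 8, 9]
done. lo=7 hi=7; data=[1, 2, 6, 4, 7, 3, 8, 9]

(7, 7)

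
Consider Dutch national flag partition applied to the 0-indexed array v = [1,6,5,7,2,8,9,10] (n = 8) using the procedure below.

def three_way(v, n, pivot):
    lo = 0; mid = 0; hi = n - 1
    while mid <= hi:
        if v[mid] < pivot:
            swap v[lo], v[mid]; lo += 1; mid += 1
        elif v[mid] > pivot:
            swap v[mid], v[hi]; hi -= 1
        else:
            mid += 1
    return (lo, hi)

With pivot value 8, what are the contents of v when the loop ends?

[1,6,5,7,2,8,10,9]

pivot = 8; lo=0, mid=0, hi=7
v[mid]=1<8: swap v[0],v[0]; lo=1,mid=1 → [1,6,5,7,2,8,9,10]
v[mid]=6<8: swap v[1],v[1]; lo=2,mid=2 → [1,6,5,7,2,8,9,10]
v[mid]=5<8: swap v[2],v[2]; lo=3,mid=3 → [1,6,5,7,2,8,9,10]
v[mid]=7<8: swap v[3],v[3]; lo=4,mid=4 → [1,6,5,7,2,8,9,10]
v[mid]=2<8: swap v[4],v[4]; lo=5,mid=5 → [1,6,5,7,2,8,9,10]
v[mid]=8=8: mid=6
v[mid]=9>8: swap v[6],v[7]; hi=6 → [1,6,5,7,2,8,10,9]
v[mid]=10>8: swap v[6],v[6]; hi=5 → [1,6,5,7,2,8,10,9]
end: lo=5, hi=5; v = [1,6,5,7,2,8,10,9]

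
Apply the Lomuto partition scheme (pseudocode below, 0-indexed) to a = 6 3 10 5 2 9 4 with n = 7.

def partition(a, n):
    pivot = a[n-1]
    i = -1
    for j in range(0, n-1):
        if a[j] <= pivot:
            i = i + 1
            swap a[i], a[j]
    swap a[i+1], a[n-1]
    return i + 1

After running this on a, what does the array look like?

pivot = a[6] = 4; i = -1
j=0: a[0]=6 > 4 → no swap
j=1: a[1]=3 ≤ 4 → i=0, swap a[0],a[1] → 3 6 10 5 2 9 4
j=2: a[2]=10 > 4 → no swap
j=3: a[3]=5 > 4 → no swap
j=4: a[4]=2 ≤ 4 → i=1, swap a[1],a[4] → 3 2 10 5 6 9 4
j=5: a[5]=9 > 4 → no swap
final swap a[2],a[6] → 3 2 4 5 6 9 10; return 2

3 2 4 5 6 9 10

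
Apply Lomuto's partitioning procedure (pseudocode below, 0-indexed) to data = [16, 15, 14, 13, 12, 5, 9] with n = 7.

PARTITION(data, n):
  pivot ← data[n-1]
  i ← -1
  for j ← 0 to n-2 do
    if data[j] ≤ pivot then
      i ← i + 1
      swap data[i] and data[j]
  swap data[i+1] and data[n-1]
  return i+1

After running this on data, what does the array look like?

[5, 9, 14, 13, 12, 16, 15]

pivot=9, i=-1
j=0: 16>9, skip
j=1: 15>9, skip
j=2: 14>9, skip
j=3: 13>9, skip
j=4: 12>9, skip
j=5: 5≤9, i=0, swap(0,5) ⇒ [5, 15, 14, 13, 12, 16, 9]
swap(1,6) ⇒ [5, 9, 14, 13, 12, 16, 15]; return 1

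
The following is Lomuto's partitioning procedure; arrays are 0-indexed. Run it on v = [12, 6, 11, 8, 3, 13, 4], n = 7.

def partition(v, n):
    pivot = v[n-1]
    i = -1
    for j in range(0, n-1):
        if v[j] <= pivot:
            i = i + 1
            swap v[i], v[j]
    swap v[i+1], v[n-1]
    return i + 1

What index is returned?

1

pivot = v[6] = 4; i = -1
j=0: v[0]=12 > 4 → no swap
j=1: v[1]=6 > 4 → no swap
j=2: v[2]=11 > 4 → no swap
j=3: v[3]=8 > 4 → no swap
j=4: v[4]=3 ≤ 4 → i=0, swap v[0],v[4] → [3, 6, 11, 8, 12, 13, 4]
j=5: v[5]=13 > 4 → no swap
final swap v[1],v[6] → [3, 4, 11, 8, 12, 13, 6]; return 1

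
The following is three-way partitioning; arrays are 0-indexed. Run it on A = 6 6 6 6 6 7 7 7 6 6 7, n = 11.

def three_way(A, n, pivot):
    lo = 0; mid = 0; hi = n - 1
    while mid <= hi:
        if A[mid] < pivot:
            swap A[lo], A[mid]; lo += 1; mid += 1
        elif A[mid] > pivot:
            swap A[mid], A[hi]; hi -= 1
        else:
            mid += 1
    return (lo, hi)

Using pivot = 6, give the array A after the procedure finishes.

6 6 6 6 6 6 6 7 7 7 7

pivot = 6; lo=0, mid=0, hi=10
A[mid]=6=6: mid=1
A[mid]=6=6: mid=2
A[mid]=6=6: mid=3
A[mid]=6=6: mid=4
A[mid]=6=6: mid=5
A[mid]=7>6: swap A[5],A[10]; hi=9 → 6 6 6 6 6 7 7 7 6 6 7
A[mid]=7>6: swap A[5],A[9]; hi=8 → 6 6 6 6 6 6 7 7 6 7 7
A[mid]=6=6: mid=6
A[mid]=7>6: swap A[6],A[8]; hi=7 → 6 6 6 6 6 6 6 7 7 7 7
A[mid]=6=6: mid=7
A[mid]=7>6: swap A[7],A[7]; hi=6 → 6 6 6 6 6 6 6 7 7 7 7
end: lo=0, hi=6; A = 6 6 6 6 6 6 6 7 7 7 7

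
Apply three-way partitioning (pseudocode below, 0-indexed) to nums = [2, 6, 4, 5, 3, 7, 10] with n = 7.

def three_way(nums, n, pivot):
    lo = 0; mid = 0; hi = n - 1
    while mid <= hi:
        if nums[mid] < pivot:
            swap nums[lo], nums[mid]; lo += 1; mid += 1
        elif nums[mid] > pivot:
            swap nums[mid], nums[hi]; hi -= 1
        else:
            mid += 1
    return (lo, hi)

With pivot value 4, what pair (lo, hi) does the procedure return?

(2, 2)

pivot = 4; lo=0, mid=0, hi=6
nums[mid]=2<4: swap nums[0],nums[0]; lo=1,mid=1 → [2, 6, 4, 5, 3, 7, 10]
nums[mid]=6>4: swap nums[1],nums[6]; hi=5 → [2, 10, 4, 5, 3, 7, 6]
nums[mid]=10>4: swap nums[1],nums[5]; hi=4 → [2, 7, 4, 5, 3, 10, 6]
nums[mid]=7>4: swap nums[1],nums[4]; hi=3 → [2, 3, 4, 5, 7, 10, 6]
nums[mid]=3<4: swap nums[1],nums[1]; lo=2,mid=2 → [2, 3, 4, 5, 7, 10, 6]
nums[mid]=4=4: mid=3
nums[mid]=5>4: swap nums[3],nums[3]; hi=2 → [2, 3, 4, 5, 7, 10, 6]
end: lo=2, hi=2; nums = [2, 3, 4, 5, 7, 10, 6]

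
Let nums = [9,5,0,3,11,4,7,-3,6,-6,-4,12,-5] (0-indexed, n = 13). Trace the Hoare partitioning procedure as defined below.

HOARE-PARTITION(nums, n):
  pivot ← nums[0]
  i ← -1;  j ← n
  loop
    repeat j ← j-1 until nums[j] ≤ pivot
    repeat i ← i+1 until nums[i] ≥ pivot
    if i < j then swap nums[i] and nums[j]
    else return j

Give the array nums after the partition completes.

[-5,5,0,3,-4,4,7,-3,6,-6,11,12,9]

pivot = nums[0] = 9; i = -1, j = 13
j→12 (nums[12]=-5≤9), i→0 (nums[0]=9≥9); i<j, swap → [-5,5,0,3,11,4,7,-3,6,-6,-4,12,9]
j→10 (nums[10]=-4≤9), i→4 (nums[4]=11≥9); i<j, swap → [-5,5,0,3,-4,4,7,-3,6,-6,11,12,9]
j→9, i→10; i≥j, return j=9. nums = [-5,5,0,3,-4,4,7,-3,6,-6,11,12,9]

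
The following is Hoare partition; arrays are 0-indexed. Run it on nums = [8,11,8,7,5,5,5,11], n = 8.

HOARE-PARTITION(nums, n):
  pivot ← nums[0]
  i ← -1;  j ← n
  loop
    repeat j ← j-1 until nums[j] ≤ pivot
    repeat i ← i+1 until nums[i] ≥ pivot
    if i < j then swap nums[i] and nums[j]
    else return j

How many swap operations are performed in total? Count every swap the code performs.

3

pivot = nums[0] = 8; i = -1, j = 8
j→6 (nums[6]=5≤8), i→0 (nums[0]=8≥8); i<j, swap → [5,11,8,7,5,5,8,11]
j→5 (nums[5]=5≤8), i→1 (nums[1]=11≥8); i<j, swap → [5,5,8,7,5,11,8,11]
j→4 (nums[4]=5≤8), i→2 (nums[2]=8≥8); i<j, swap → [5,5,5,7,8,11,8,11]
j→3, i→4; i≥j, return j=3. nums = [5,5,5,7,8,11,8,11]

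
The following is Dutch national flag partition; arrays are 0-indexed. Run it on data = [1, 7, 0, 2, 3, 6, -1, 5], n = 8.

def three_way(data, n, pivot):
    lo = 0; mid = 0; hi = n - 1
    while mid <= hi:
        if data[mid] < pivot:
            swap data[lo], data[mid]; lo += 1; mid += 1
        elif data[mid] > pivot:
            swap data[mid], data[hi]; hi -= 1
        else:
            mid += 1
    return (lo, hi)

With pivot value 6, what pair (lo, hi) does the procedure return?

(6, 6)

pivot = 6; lo=0, mid=0, hi=7
data[mid]=1<6: swap data[0],data[0]; lo=1,mid=1 → [1, 7, 0, 2, 3, 6, -1, 5]
data[mid]=7>6: swap data[1],data[7]; hi=6 → [1, 5, 0, 2, 3, 6, -1, 7]
data[mid]=5<6: swap data[1],data[1]; lo=2,mid=2 → [1, 5, 0, 2, 3, 6, -1, 7]
data[mid]=0<6: swap data[2],data[2]; lo=3,mid=3 → [1, 5, 0, 2, 3, 6, -1, 7]
data[mid]=2<6: swap data[3],data[3]; lo=4,mid=4 → [1, 5, 0, 2, 3, 6, -1, 7]
data[mid]=3<6: swap data[4],data[4]; lo=5,mid=5 → [1, 5, 0, 2, 3, 6, -1, 7]
data[mid]=6=6: mid=6
data[mid]=-1<6: swap data[5],data[6]; lo=6,mid=7 → [1, 5, 0, 2, 3, -1, 6, 7]
end: lo=6, hi=6; data = [1, 5, 0, 2, 3, -1, 6, 7]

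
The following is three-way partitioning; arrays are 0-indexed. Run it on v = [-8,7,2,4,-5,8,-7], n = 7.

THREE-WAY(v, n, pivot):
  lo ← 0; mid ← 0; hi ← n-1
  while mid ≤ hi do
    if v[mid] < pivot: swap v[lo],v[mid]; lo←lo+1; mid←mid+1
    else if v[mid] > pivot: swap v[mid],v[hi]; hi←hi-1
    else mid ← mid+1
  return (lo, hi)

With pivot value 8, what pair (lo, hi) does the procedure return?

(6, 6)

pivot = 8; lo=0, mid=0, hi=6
v[mid]=-8<8: swap v[0],v[0]; lo=1,mid=1 → [-8,7,2,4,-5,8,-7]
v[mid]=7<8: swap v[1],v[1]; lo=2,mid=2 → [-8,7,2,4,-5,8,-7]
v[mid]=2<8: swap v[2],v[2]; lo=3,mid=3 → [-8,7,2,4,-5,8,-7]
v[mid]=4<8: swap v[3],v[3]; lo=4,mid=4 → [-8,7,2,4,-5,8,-7]
v[mid]=-5<8: swap v[4],v[4]; lo=5,mid=5 → [-8,7,2,4,-5,8,-7]
v[mid]=8=8: mid=6
v[mid]=-7<8: swap v[5],v[6]; lo=6,mid=7 → [-8,7,2,4,-5,-7,8]
end: lo=6, hi=6; v = [-8,7,2,4,-5,-7,8]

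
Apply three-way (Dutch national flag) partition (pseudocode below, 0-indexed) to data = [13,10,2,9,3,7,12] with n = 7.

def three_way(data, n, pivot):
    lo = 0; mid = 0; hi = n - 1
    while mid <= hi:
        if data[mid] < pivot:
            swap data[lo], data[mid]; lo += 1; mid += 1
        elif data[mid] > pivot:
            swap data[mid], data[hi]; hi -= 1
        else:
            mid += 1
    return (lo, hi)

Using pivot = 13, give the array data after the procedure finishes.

[10,2,9,3,7,12,13]

pivot = 13; lo=0, mid=0, hi=6
data[mid]=13=13: mid=1
data[mid]=10<13: swap data[0],data[1]; lo=1,mid=2 → [10,13,2,9,3,7,12]
data[mid]=2<13: swap data[1],data[2]; lo=2,mid=3 → [10,2,13,9,3,7,12]
data[mid]=9<13: swap data[2],data[3]; lo=3,mid=4 → [10,2,9,13,3,7,12]
data[mid]=3<13: swap data[3],data[4]; lo=4,mid=5 → [10,2,9,3,13,7,12]
data[mid]=7<13: swap data[4],data[5]; lo=5,mid=6 → [10,2,9,3,7,13,12]
data[mid]=12<13: swap data[5],data[6]; lo=6,mid=7 → [10,2,9,3,7,12,13]
end: lo=6, hi=6; data = [10,2,9,3,7,12,13]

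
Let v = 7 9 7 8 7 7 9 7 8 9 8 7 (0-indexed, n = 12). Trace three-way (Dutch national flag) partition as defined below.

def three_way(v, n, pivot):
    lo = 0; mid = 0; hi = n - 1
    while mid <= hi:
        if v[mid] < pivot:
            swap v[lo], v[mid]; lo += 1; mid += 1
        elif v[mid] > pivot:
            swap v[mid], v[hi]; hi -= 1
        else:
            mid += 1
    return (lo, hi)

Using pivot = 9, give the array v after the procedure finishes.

pivot = 9; lo=0, mid=0, hi=11
v[mid]=7<9: swap v[0],v[0]; lo=1,mid=1 → 7 9 7 8 7 7 9 7 8 9 8 7
v[mid]=9=9: mid=2
v[mid]=7<9: swap v[1],v[2]; lo=2,mid=3 → 7 7 9 8 7 7 9 7 8 9 8 7
v[mid]=8<9: swap v[2],v[3]; lo=3,mid=4 → 7 7 8 9 7 7 9 7 8 9 8 7
v[mid]=7<9: swap v[3],v[4]; lo=4,mid=5 → 7 7 8 7 9 7 9 7 8 9 8 7
v[mid]=7<9: swap v[4],v[5]; lo=5,mid=6 → 7 7 8 7 7 9 9 7 8 9 8 7
v[mid]=9=9: mid=7
v[mid]=7<9: swap v[5],v[7]; lo=6,mid=8 → 7 7 8 7 7 7 9 9 8 9 8 7
v[mid]=8<9: swap v[6],v[8]; lo=7,mid=9 → 7 7 8 7 7 7 8 9 9 9 8 7
v[mid]=9=9: mid=10
v[mid]=8<9: swap v[7],v[10]; lo=8,mid=11 → 7 7 8 7 7 7 8 8 9 9 9 7
v[mid]=7<9: swap v[8],v[11]; lo=9,mid=12 → 7 7 8 7 7 7 8 8 7 9 9 9
end: lo=9, hi=11; v = 7 7 8 7 7 7 8 8 7 9 9 9

7 7 8 7 7 7 8 8 7 9 9 9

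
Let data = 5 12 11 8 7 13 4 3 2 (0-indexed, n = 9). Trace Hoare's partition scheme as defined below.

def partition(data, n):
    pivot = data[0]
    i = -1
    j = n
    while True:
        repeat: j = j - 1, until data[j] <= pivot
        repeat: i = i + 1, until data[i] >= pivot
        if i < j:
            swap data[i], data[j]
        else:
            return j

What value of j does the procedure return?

2

pivot = data[0] = 5; i = -1, j = 9
j→8 (data[8]=2≤5), i→0 (data[0]=5≥5); i<j, swap → 2 12 11 8 7 13 4 3 5
j→7 (data[7]=3≤5), i→1 (data[1]=12≥5); i<j, swap → 2 3 11 8 7 13 4 12 5
j→6 (data[6]=4≤5), i→2 (data[2]=11≥5); i<j, swap → 2 3 4 8 7 13 11 12 5
j→2, i→3; i≥j, return j=2. data = 2 3 4 8 7 13 11 12 5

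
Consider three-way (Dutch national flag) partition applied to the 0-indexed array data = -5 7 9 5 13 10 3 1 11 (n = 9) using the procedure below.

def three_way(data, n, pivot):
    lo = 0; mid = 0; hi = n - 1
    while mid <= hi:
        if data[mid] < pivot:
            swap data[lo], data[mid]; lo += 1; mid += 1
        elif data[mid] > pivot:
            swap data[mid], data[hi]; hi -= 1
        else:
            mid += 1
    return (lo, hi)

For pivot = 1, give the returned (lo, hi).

lo=0 mid=0 hi=8
-5<1: swap(0,0), lo=1 mid=1 ⇒ -5 7 9 5 13 10 3 1 11
7>1: swap(1,8), hi=7 ⇒ -5 11 9 5 13 10 3 1 7
11>1: swap(1,7), hi=6 ⇒ -5 1 9 5 13 10 3 11 7
1=1: mid=2
9>1: swap(2,6), hi=5 ⇒ -5 1 3 5 13 10 9 11 7
3>1: swap(2,5), hi=4 ⇒ -5 1 10 5 13 3 9 11 7
10>1: swap(2,4), hi=3 ⇒ -5 1 13 5 10 3 9 11 7
13>1: swap(2,3), hi=2 ⇒ -5 1 5 13 10 3 9 11 7
5>1: swap(2,2), hi=1 ⇒ -5 1 5 13 10 3 9 11 7
done. lo=1 hi=1; data=-5 1 5 13 10 3 9 11 7

(1, 1)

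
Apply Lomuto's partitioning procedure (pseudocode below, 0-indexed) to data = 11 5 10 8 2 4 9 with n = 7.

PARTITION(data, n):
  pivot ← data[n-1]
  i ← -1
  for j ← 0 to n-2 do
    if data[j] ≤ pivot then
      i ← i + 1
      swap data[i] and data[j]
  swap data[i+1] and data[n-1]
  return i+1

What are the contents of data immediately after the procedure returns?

5 8 2 4 9 11 10

pivot=9, i=-1
j=0: 11>9, skip
j=1: 5≤9, i=0, swap(0,1) ⇒ 5 11 10 8 2 4 9
j=2: 10>9, skip
j=3: 8≤9, i=1, swap(1,3) ⇒ 5 8 10 11 2 4 9
j=4: 2≤9, i=2, swap(2,4) ⇒ 5 8 2 11 10 4 9
j=5: 4≤9, i=3, swap(3,5) ⇒ 5 8 2 4 10 11 9
swap(4,6) ⇒ 5 8 2 4 9 11 10; return 4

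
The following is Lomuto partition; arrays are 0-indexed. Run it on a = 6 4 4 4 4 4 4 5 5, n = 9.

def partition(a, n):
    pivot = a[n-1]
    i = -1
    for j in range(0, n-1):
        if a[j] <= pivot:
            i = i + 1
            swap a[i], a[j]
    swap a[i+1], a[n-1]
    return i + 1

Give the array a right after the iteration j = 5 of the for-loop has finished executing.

4 4 4 4 4 6 4 5 5

pivot=5, i=-1
j=0: 6>5, skip
j=1: 4≤5, i=0, swap(0,1) ⇒ 4 6 4 4 4 4 4 5 5
j=2: 4≤5, i=1, swap(1,2) ⇒ 4 4 6 4 4 4 4 5 5
j=3: 4≤5, i=2, swap(2,3) ⇒ 4 4 4 6 4 4 4 5 5
j=4: 4≤5, i=3, swap(3,4) ⇒ 4 4 4 4 6 4 4 5 5
j=5: 4≤5, i=4, swap(4,5) ⇒ 4 4 4 4 4 6 4 5 5
(after j=5) a = 4 4 4 4 4 6 4 5 5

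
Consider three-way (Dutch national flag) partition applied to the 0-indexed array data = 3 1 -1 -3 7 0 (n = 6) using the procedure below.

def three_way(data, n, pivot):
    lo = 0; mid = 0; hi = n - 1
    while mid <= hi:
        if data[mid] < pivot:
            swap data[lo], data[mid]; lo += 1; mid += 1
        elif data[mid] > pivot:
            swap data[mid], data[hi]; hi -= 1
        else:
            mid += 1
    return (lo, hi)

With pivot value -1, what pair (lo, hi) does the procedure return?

(1, 1)

pivot = -1; lo=0, mid=0, hi=5
data[mid]=3>-1: swap data[0],data[5]; hi=4 → 0 1 -1 -3 7 3
data[mid]=0>-1: swap data[0],data[4]; hi=3 → 7 1 -1 -3 0 3
data[mid]=7>-1: swap data[0],data[3]; hi=2 → -3 1 -1 7 0 3
data[mid]=-3<-1: swap data[0],data[0]; lo=1,mid=1 → -3 1 -1 7 0 3
data[mid]=1>-1: swap data[1],data[2]; hi=1 → -3 -1 1 7 0 3
data[mid]=-1=-1: mid=2
end: lo=1, hi=1; data = -3 -1 1 7 0 3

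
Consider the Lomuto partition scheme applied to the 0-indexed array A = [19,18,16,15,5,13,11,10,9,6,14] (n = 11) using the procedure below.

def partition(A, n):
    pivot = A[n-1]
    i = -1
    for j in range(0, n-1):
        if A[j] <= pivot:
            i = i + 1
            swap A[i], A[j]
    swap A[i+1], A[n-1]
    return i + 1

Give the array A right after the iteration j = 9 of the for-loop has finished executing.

pivot=14, i=-1
j=0: 19>14, skip
j=1: 18>14, skip
j=2: 16>14, skip
j=3: 15>14, skip
j=4: 5≤14, i=0, swap(0,4) ⇒ [5,18,16,15,19,13,11,10,9,6,14]
j=5: 13≤14, i=1, swap(1,5) ⇒ [5,13,16,15,19,18,11,10,9,6,14]
j=6: 11≤14, i=2, swap(2,6) ⇒ [5,13,11,15,19,18,16,10,9,6,14]
j=7: 10≤14, i=3, swap(3,7) ⇒ [5,13,11,10,19,18,16,15,9,6,14]
j=8: 9≤14, i=4, swap(4,8) ⇒ [5,13,11,10,9,18,16,15,19,6,14]
j=9: 6≤14, i=5, swap(5,9) ⇒ [5,13,11,10,9,6,16,15,19,18,14]
(after j=9) A = [5,13,11,10,9,6,16,15,19,18,14]

[5,13,11,10,9,6,16,15,19,18,14]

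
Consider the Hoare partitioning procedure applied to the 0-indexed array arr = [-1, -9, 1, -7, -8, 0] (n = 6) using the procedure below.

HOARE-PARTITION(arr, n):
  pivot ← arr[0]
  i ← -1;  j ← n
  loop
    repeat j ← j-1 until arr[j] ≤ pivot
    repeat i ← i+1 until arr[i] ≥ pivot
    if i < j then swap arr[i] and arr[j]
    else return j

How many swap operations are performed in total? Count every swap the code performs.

2

pivot=-1
j stops at 4 (-8), i stops at 0 (-1); swap ⇒ [-8, -9, 1, -7, -1, 0]
j stops at 3 (-7), i stops at 2 (1); swap ⇒ [-8, -9, -7, 1, -1, 0]
j stops at 2, i stops at 3; i≥j ⇒ return 2. arr=[-8, -9, -7, 1, -1, 0]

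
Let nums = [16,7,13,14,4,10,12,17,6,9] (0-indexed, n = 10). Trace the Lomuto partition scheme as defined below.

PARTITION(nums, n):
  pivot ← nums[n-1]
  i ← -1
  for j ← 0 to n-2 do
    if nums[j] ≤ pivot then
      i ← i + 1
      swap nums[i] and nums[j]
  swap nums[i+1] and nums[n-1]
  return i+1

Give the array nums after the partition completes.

pivot=9, i=-1
j=0: 16>9, skip
j=1: 7≤9, i=0, swap(0,1) ⇒ [7,16,13,14,4,10,12,17,6,9]
j=2: 13>9, skip
j=3: 14>9, skip
j=4: 4≤9, i=1, swap(1,4) ⇒ [7,4,13,14,16,10,12,17,6,9]
j=5: 10>9, skip
j=6: 12>9, skip
j=7: 17>9, skip
j=8: 6≤9, i=2, swap(2,8) ⇒ [7,4,6,14,16,10,12,17,13,9]
swap(3,9) ⇒ [7,4,6,9,16,10,12,17,13,14]; return 3

[7,4,6,9,16,10,12,17,13,14]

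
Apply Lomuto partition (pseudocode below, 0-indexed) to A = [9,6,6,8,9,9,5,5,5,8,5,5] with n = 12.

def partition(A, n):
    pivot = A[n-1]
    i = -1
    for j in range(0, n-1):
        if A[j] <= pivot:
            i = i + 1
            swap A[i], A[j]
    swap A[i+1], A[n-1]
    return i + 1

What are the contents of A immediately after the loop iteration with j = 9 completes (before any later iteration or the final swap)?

pivot = A[11] = 5; i = -1
j=0: A[0]=9 > 5 → no swap
j=1: A[1]=6 > 5 → no swap
j=2: A[2]=6 > 5 → no swap
j=3: A[3]=8 > 5 → no swap
j=4: A[4]=9 > 5 → no swap
j=5: A[5]=9 > 5 → no swap
j=6: A[6]=5 ≤ 5 → i=0, swap A[0],A[6] → [5,6,6,8,9,9,9,5,5,8,5,5]
j=7: A[7]=5 ≤ 5 → i=1, swap A[1],A[7] → [5,5,6,8,9,9,9,6,5,8,5,5]
j=8: A[8]=5 ≤ 5 → i=2, swap A[2],A[8] → [5,5,5,8,9,9,9,6,6,8,5,5]
j=9: A[9]=8 > 5 → no swap
(after j=9) A = [5,5,5,8,9,9,9,6,6,8,5,5]

[5,5,5,8,9,9,9,6,6,8,5,5]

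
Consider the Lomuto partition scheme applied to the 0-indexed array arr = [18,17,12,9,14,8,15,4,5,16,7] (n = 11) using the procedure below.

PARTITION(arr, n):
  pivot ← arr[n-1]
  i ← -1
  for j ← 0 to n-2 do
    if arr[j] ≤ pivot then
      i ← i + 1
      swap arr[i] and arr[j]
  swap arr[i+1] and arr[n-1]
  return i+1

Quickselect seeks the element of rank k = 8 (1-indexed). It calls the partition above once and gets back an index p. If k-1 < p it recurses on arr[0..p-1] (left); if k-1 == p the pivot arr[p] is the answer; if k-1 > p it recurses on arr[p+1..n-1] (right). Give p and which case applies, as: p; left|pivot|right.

pivot=7, i=-1
j=0: 18>7, skip
j=1: 17>7, skip
j=2: 12>7, skip
j=3: 9>7, skip
j=4: 14>7, skip
j=5: 8>7, skip
j=6: 15>7, skip
j=7: 4≤7, i=0, swap(0,7) ⇒ [4,17,12,9,14,8,15,18,5,16,7]
j=8: 5≤7, i=1, swap(1,8) ⇒ [4,5,12,9,14,8,15,18,17,16,7]
j=9: 16>7, skip
swap(2,10) ⇒ [4,5,7,9,14,8,15,18,17,16,12]; return 2
p = 2; k-1 = 7 > 2 ⇒ right

2; right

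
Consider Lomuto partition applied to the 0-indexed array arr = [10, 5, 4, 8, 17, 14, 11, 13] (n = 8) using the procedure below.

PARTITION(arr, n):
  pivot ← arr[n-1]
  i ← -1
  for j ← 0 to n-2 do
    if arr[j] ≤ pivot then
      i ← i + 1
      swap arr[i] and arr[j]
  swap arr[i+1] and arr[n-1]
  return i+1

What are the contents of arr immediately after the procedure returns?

[10, 5, 4, 8, 11, 13, 17, 14]

pivot = arr[7] = 13; i = -1
j=0: arr[0]=10 ≤ 13 → i=0, swap arr[0],arr[0] (no change) → [10, 5, 4, 8, 17, 14, 11, 13]
j=1: arr[1]=5 ≤ 13 → i=1, swap arr[1],arr[1] (no change) → [10, 5, 4, 8, 17, 14, 11, 13]
j=2: arr[2]=4 ≤ 13 → i=2, swap arr[2],arr[2] (no change) → [10, 5, 4, 8, 17, 14, 11, 13]
j=3: arr[3]=8 ≤ 13 → i=3, swap arr[3],arr[3] (no change) → [10, 5, 4, 8, 17, 14, 11, 13]
j=4: arr[4]=17 > 13 → no swap
j=5: arr[5]=14 > 13 → no swap
j=6: arr[6]=11 ≤ 13 → i=4, swap arr[4],arr[6] → [10, 5, 4, 8, 11, 14, 17, 13]
final swap arr[5],arr[7] → [10, 5, 4, 8, 11, 13, 17, 14]; return 5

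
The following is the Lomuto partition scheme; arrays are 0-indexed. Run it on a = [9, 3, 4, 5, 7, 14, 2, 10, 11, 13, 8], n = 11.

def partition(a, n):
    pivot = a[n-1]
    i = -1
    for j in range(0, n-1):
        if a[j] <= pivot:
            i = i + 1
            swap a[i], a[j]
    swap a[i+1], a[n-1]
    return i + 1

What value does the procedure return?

pivot = a[10] = 8; i = -1
j=0: a[0]=9 > 8 → no swap
j=1: a[1]=3 ≤ 8 → i=0, swap a[0],a[1] → [3, 9, 4, 5, 7, 14, 2, 10, 11, 13, 8]
j=2: a[2]=4 ≤ 8 → i=1, swap a[1],a[2] → [3, 4, 9, 5, 7, 14, 2, 10, 11, 13, 8]
j=3: a[3]=5 ≤ 8 → i=2, swap a[2],a[3] → [3, 4, 5, 9, 7, 14, 2, 10, 11, 13, 8]
j=4: a[4]=7 ≤ 8 → i=3, swap a[3],a[4] → [3, 4, 5, 7, 9, 14, 2, 10, 11, 13, 8]
j=5: a[5]=14 > 8 → no swap
j=6: a[6]=2 ≤ 8 → i=4, swap a[4],a[6] → [3, 4, 5, 7, 2, 14, 9, 10, 11, 13, 8]
j=7: a[7]=10 > 8 → no swap
j=8: a[8]=11 > 8 → no swap
j=9: a[9]=13 > 8 → no swap
final swap a[5],a[10] → [3, 4, 5, 7, 2, 8, 9, 10, 11, 13, 14]; return 5

5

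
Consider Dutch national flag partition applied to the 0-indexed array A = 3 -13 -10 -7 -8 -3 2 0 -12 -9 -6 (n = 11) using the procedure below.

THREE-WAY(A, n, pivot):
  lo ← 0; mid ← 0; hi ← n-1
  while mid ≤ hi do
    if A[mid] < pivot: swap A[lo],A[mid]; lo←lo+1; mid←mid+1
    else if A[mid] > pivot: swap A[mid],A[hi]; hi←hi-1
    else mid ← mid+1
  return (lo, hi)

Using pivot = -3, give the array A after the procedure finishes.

-6 -13 -10 -7 -8 -9 -12 -3 0 2 3

pivot = -3; lo=0, mid=0, hi=10
A[mid]=3>-3: swap A[0],A[10]; hi=9 → -6 -13 -10 -7 -8 -3 2 0 -12 -9 3
A[mid]=-6<-3: swap A[0],A[0]; lo=1,mid=1 → -6 -13 -10 -7 -8 -3 2 0 -12 -9 3
A[mid]=-13<-3: swap A[1],A[1]; lo=2,mid=2 → -6 -13 -10 -7 -8 -3 2 0 -12 -9 3
A[mid]=-10<-3: swap A[2],A[2]; lo=3,mid=3 → -6 -13 -10 -7 -8 -3 2 0 -12 -9 3
A[mid]=-7<-3: swap A[3],A[3]; lo=4,mid=4 → -6 -13 -10 -7 -8 -3 2 0 -12 -9 3
A[mid]=-8<-3: swap A[4],A[4]; lo=5,mid=5 → -6 -13 -10 -7 -8 -3 2 0 -12 -9 3
A[mid]=-3=-3: mid=6
A[mid]=2>-3: swap A[6],A[9]; hi=8 → -6 -13 -10 -7 -8 -3 -9 0 -12 2 3
A[mid]=-9<-3: swap A[5],A[6]; lo=6,mid=7 → -6 -13 -10 -7 -8 -9 -3 0 -12 2 3
A[mid]=0>-3: swap A[7],A[8]; hi=7 → -6 -13 -10 -7 -8 -9 -3 -12 0 2 3
A[mid]=-12<-3: swap A[6],A[7]; lo=7,mid=8 → -6 -13 -10 -7 -8 -9 -12 -3 0 2 3
end: lo=7, hi=7; A = -6 -13 -10 -7 -8 -9 -12 -3 0 2 3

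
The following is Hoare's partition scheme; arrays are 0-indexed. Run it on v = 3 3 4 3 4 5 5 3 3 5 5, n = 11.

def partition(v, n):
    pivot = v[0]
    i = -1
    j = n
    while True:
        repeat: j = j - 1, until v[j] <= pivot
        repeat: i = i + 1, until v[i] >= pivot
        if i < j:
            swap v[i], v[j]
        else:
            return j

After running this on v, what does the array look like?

pivot=3
j stops at 8 (3), i stops at 0 (3); swap ⇒ 3 3 4 3 4 5 5 3 3 5 5
j stops at 7 (3), i stops at 1 (3); swap ⇒ 3 3 4 3 4 5 5 3 3 5 5
j stops at 3 (3), i stops at 2 (4); swap ⇒ 3 3 3 4 4 5 5 3 3 5 5
j stops at 2, i stops at 3; i≥j ⇒ return 2. v=3 3 3 4 4 5 5 3 3 5 5

3 3 3 4 4 5 5 3 3 5 5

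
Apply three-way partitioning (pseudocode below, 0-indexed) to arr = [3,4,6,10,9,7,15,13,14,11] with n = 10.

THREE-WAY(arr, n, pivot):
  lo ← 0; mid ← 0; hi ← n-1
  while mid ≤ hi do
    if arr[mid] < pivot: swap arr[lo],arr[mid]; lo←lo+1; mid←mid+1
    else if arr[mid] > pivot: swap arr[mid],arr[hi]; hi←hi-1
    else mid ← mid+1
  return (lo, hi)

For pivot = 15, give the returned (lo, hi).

pivot = 15; lo=0, mid=0, hi=9
arr[mid]=3<15: swap arr[0],arr[0]; lo=1,mid=1 → [3,4,6,10,9,7,15,13,14,11]
arr[mid]=4<15: swap arr[1],arr[1]; lo=2,mid=2 → [3,4,6,10,9,7,15,13,14,11]
arr[mid]=6<15: swap arr[2],arr[2]; lo=3,mid=3 → [3,4,6,10,9,7,15,13,14,11]
arr[mid]=10<15: swap arr[3],arr[3]; lo=4,mid=4 → [3,4,6,10,9,7,15,13,14,11]
arr[mid]=9<15: swap arr[4],arr[4]; lo=5,mid=5 → [3,4,6,10,9,7,15,13,14,11]
arr[mid]=7<15: swap arr[5],arr[5]; lo=6,mid=6 → [3,4,6,10,9,7,15,13,14,11]
arr[mid]=15=15: mid=7
arr[mid]=13<15: swap arr[6],arr[7]; lo=7,mid=8 → [3,4,6,10,9,7,13,15,14,11]
arr[mid]=14<15: swap arr[7],arr[8]; lo=8,mid=9 → [3,4,6,10,9,7,13,14,15,11]
arr[mid]=11<15: swap arr[8],arr[9]; lo=9,mid=10 → [3,4,6,10,9,7,13,14,11,15]
end: lo=9, hi=9; arr = [3,4,6,10,9,7,13,14,11,15]

(9, 9)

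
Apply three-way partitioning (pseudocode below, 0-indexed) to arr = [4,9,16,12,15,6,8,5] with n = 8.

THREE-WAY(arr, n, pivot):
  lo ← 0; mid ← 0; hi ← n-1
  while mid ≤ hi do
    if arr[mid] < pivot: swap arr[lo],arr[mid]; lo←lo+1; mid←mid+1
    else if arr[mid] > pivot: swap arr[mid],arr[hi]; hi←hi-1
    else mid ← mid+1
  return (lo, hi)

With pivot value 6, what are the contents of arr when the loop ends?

[4,5,6,15,12,8,16,9]

pivot = 6; lo=0, mid=0, hi=7
arr[mid]=4<6: swap arr[0],arr[0]; lo=1,mid=1 → [4,9,16,12,15,6,8,5]
arr[mid]=9>6: swap arr[1],arr[7]; hi=6 → [4,5,16,12,15,6,8,9]
arr[mid]=5<6: swap arr[1],arr[1]; lo=2,mid=2 → [4,5,16,12,15,6,8,9]
arr[mid]=16>6: swap arr[2],arr[6]; hi=5 → [4,5,8,12,15,6,16,9]
arr[mid]=8>6: swap arr[2],arr[5]; hi=4 → [4,5,6,12,15,8,16,9]
arr[mid]=6=6: mid=3
arr[mid]=12>6: swap arr[3],arr[4]; hi=3 → [4,5,6,15,12,8,16,9]
arr[mid]=15>6: swap arr[3],arr[3]; hi=2 → [4,5,6,15,12,8,16,9]
end: lo=2, hi=2; arr = [4,5,6,15,12,8,16,9]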